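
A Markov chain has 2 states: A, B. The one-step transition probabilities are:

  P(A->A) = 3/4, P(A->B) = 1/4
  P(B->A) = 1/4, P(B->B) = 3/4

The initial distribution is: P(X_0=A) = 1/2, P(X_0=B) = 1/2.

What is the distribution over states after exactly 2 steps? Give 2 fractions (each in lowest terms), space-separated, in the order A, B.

Propagating the distribution step by step (d_{t+1} = d_t * P):
d_0 = (A=1/2, B=1/2)
  d_1[A] = 1/2*3/4 + 1/2*1/4 = 1/2
  d_1[B] = 1/2*1/4 + 1/2*3/4 = 1/2
d_1 = (A=1/2, B=1/2)
  d_2[A] = 1/2*3/4 + 1/2*1/4 = 1/2
  d_2[B] = 1/2*1/4 + 1/2*3/4 = 1/2
d_2 = (A=1/2, B=1/2)

Answer: 1/2 1/2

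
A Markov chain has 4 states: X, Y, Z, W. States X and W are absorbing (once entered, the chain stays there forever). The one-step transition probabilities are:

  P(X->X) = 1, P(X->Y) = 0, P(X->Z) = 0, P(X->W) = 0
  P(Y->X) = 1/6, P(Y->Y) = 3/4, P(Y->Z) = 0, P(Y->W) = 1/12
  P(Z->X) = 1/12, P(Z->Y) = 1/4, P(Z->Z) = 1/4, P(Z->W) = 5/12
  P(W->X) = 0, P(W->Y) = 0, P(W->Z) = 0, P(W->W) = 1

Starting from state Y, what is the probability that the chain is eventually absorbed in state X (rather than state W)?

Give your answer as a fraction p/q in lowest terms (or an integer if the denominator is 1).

Let a_i = P(absorbed in X | start in state i).
Boundary conditions: a_X = 1, a_W = 0.
For each transient state i, a_i = sum_j P(i->j) * a_j:
  a_Y = 1/6*a_X + 3/4*a_Y + 0*a_Z + 1/12*a_W
  a_Z = 1/12*a_X + 1/4*a_Y + 1/4*a_Z + 5/12*a_W

Substituting a_X = 1 and a_W = 0, rearrange to (I - Q) a = r where r[i] = P(i -> X):
  [1/4, 0] . (a_Y, a_Z) = 1/6
  [-1/4, 3/4] . (a_Y, a_Z) = 1/12

Solving yields:
  a_Y = 2/3
  a_Z = 1/3

Starting state is Y, so the absorption probability is a_Y = 2/3.

Answer: 2/3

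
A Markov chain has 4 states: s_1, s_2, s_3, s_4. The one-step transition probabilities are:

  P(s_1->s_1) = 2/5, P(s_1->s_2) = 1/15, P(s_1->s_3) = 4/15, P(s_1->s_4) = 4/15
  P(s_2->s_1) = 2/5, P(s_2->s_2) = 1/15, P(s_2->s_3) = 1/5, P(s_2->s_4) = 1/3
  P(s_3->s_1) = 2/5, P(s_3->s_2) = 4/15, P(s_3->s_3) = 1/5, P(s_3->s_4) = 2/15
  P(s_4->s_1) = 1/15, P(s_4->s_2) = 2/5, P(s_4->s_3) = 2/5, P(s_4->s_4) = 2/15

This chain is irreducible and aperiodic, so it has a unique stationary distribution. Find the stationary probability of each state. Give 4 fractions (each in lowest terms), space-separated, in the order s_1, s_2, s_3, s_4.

Answer: 64/195 112/585 31/117 14/65

Derivation:
The stationary distribution satisfies pi = pi * P, i.e.:
  pi_s_1 = 2/5*pi_s_1 + 2/5*pi_s_2 + 2/5*pi_s_3 + 1/15*pi_s_4
  pi_s_2 = 1/15*pi_s_1 + 1/15*pi_s_2 + 4/15*pi_s_3 + 2/5*pi_s_4
  pi_s_3 = 4/15*pi_s_1 + 1/5*pi_s_2 + 1/5*pi_s_3 + 2/5*pi_s_4
  pi_s_4 = 4/15*pi_s_1 + 1/3*pi_s_2 + 2/15*pi_s_3 + 2/15*pi_s_4
with normalization: pi_s_1 + pi_s_2 + pi_s_3 + pi_s_4 = 1.

Using the first 3 balance equations plus normalization, the linear system A*pi = b is:
  [-3/5, 2/5, 2/5, 1/15] . pi = 0
  [1/15, -14/15, 4/15, 2/5] . pi = 0
  [4/15, 1/5, -4/5, 2/5] . pi = 0
  [1, 1, 1, 1] . pi = 1

Solving yields:
  pi_s_1 = 64/195
  pi_s_2 = 112/585
  pi_s_3 = 31/117
  pi_s_4 = 14/65

Verification (pi * P):
  64/195*2/5 + 112/585*2/5 + 31/117*2/5 + 14/65*1/15 = 64/195 = pi_s_1  (ok)
  64/195*1/15 + 112/585*1/15 + 31/117*4/15 + 14/65*2/5 = 112/585 = pi_s_2  (ok)
  64/195*4/15 + 112/585*1/5 + 31/117*1/5 + 14/65*2/5 = 31/117 = pi_s_3  (ok)
  64/195*4/15 + 112/585*1/3 + 31/117*2/15 + 14/65*2/15 = 14/65 = pi_s_4  (ok)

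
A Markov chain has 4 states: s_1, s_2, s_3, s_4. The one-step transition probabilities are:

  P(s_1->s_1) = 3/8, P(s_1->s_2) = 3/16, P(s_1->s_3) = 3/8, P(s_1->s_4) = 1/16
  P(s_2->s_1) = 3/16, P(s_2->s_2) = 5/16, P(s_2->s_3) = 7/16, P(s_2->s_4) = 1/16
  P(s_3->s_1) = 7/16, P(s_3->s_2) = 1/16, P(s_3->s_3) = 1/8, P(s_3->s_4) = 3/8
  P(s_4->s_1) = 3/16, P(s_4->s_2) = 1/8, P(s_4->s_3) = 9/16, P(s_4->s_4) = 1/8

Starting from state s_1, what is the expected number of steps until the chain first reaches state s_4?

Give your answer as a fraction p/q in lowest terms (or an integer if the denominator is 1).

Let h_i = expected steps to first reach s_4 from state i.
Boundary: h_s_4 = 0.
First-step equations for the other states:
  h_s_1 = 1 + 3/8*h_s_1 + 3/16*h_s_2 + 3/8*h_s_3 + 1/16*h_s_4
  h_s_2 = 1 + 3/16*h_s_1 + 5/16*h_s_2 + 7/16*h_s_3 + 1/16*h_s_4
  h_s_3 = 1 + 7/16*h_s_1 + 1/16*h_s_2 + 1/8*h_s_3 + 3/8*h_s_4

Substituting h_s_4 = 0 and rearranging gives the linear system (I - Q) h = 1:
  [5/8, -3/16, -3/8] . (h_s_1, h_s_2, h_s_3) = 1
  [-3/16, 11/16, -7/16] . (h_s_1, h_s_2, h_s_3) = 1
  [-7/16, -1/16, 7/8] . (h_s_1, h_s_2, h_s_3) = 1

Solving yields:
  h_s_1 = 1504/239
  h_s_2 = 4432/717
  h_s_3 = 3392/717

Starting state is s_1, so the expected hitting time is h_s_1 = 1504/239.

Answer: 1504/239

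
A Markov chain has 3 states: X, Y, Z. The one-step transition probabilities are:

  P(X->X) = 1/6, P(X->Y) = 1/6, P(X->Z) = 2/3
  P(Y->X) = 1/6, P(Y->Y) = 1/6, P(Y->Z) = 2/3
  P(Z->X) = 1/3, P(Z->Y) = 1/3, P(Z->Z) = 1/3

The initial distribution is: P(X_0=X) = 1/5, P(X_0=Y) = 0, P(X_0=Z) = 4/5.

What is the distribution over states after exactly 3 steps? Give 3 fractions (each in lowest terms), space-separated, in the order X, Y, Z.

Answer: 23/90 23/90 22/45

Derivation:
Propagating the distribution step by step (d_{t+1} = d_t * P):
d_0 = (X=1/5, Y=0, Z=4/5)
  d_1[X] = 1/5*1/6 + 0*1/6 + 4/5*1/3 = 3/10
  d_1[Y] = 1/5*1/6 + 0*1/6 + 4/5*1/3 = 3/10
  d_1[Z] = 1/5*2/3 + 0*2/3 + 4/5*1/3 = 2/5
d_1 = (X=3/10, Y=3/10, Z=2/5)
  d_2[X] = 3/10*1/6 + 3/10*1/6 + 2/5*1/3 = 7/30
  d_2[Y] = 3/10*1/6 + 3/10*1/6 + 2/5*1/3 = 7/30
  d_2[Z] = 3/10*2/3 + 3/10*2/3 + 2/5*1/3 = 8/15
d_2 = (X=7/30, Y=7/30, Z=8/15)
  d_3[X] = 7/30*1/6 + 7/30*1/6 + 8/15*1/3 = 23/90
  d_3[Y] = 7/30*1/6 + 7/30*1/6 + 8/15*1/3 = 23/90
  d_3[Z] = 7/30*2/3 + 7/30*2/3 + 8/15*1/3 = 22/45
d_3 = (X=23/90, Y=23/90, Z=22/45)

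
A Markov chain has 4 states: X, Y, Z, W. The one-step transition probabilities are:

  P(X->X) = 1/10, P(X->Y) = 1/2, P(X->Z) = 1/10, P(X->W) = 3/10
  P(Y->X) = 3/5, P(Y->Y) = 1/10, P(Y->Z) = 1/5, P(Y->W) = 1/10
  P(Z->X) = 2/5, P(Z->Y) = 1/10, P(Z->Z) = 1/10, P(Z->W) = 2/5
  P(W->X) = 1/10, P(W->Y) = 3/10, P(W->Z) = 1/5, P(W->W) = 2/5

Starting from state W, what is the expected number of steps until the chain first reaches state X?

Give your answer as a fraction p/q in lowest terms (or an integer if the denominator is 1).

Let h_i = expected steps to first reach X from state i.
Boundary: h_X = 0.
First-step equations for the other states:
  h_Y = 1 + 3/5*h_X + 1/10*h_Y + 1/5*h_Z + 1/10*h_W
  h_Z = 1 + 2/5*h_X + 1/10*h_Y + 1/10*h_Z + 2/5*h_W
  h_W = 1 + 1/10*h_X + 3/10*h_Y + 1/5*h_Z + 2/5*h_W

Substituting h_X = 0 and rearranging gives the linear system (I - Q) h = 1:
  [9/10, -1/5, -1/10] . (h_Y, h_Z, h_W) = 1
  [-1/10, 9/10, -2/5] . (h_Y, h_Z, h_W) = 1
  [-3/10, -1/5, 3/5] . (h_Y, h_Z, h_W) = 1

Solving yields:
  h_Y = 770/349
  h_Z = 1060/349
  h_W = 1320/349

Starting state is W, so the expected hitting time is h_W = 1320/349.

Answer: 1320/349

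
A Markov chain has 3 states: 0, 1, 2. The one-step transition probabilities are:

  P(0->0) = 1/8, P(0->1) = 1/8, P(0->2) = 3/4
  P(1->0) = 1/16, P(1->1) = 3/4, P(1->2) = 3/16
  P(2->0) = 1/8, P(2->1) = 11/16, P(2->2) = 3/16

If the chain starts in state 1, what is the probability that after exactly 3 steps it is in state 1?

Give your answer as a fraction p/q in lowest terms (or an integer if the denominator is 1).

Computing P^3 by repeated multiplication:
P^1 =
  0: [1/8, 1/8, 3/4]
  1: [1/16, 3/4, 3/16]
  2: [1/8, 11/16, 3/16]
P^2 =
  0: [15/128, 5/8, 33/128]
  1: [5/64, 179/256, 57/256]
  2: [21/256, 169/256, 33/128]
P^3 =
  0: [11/128, 1353/2048, 519/2048]
  1: [333/4096, 2815/4096, 237/1024]
  2: [343/4096, 699/1024, 957/4096]

(P^3)[1 -> 1] = 2815/4096

Answer: 2815/4096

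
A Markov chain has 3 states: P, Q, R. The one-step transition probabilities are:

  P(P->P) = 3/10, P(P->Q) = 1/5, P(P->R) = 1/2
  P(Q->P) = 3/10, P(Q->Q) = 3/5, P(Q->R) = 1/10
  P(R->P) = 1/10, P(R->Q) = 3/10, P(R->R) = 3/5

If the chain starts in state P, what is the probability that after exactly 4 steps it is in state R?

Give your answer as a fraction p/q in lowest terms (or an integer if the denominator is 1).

Computing P^4 by repeated multiplication:
P^1 =
  P: [3/10, 1/5, 1/2]
  Q: [3/10, 3/5, 1/10]
  R: [1/10, 3/10, 3/5]
P^2 =
  P: [1/5, 33/100, 47/100]
  Q: [7/25, 9/20, 27/100]
  R: [9/50, 19/50, 11/25]
P^3 =
  P: [103/500, 379/1000, 83/200]
  Q: [123/500, 407/1000, 347/1000]
  R: [53/250, 99/250, 49/125]
P^4 =
  P: [217/1000, 3931/10000, 3899/10000]
  Q: [1153/5000, 159/400, 3719/10000]
  R: [277/1250, 497/1250, 238/625]

(P^4)[P -> R] = 3899/10000

Answer: 3899/10000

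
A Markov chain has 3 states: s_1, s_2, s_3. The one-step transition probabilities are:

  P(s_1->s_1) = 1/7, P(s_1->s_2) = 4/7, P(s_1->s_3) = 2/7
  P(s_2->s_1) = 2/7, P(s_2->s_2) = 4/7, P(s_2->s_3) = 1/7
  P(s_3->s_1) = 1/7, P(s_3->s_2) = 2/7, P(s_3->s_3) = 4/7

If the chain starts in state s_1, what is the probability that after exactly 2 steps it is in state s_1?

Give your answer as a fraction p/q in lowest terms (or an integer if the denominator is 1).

Computing P^2 by repeated multiplication:
P^1 =
  s_1: [1/7, 4/7, 2/7]
  s_2: [2/7, 4/7, 1/7]
  s_3: [1/7, 2/7, 4/7]
P^2 =
  s_1: [11/49, 24/49, 2/7]
  s_2: [11/49, 26/49, 12/49]
  s_3: [9/49, 20/49, 20/49]

(P^2)[s_1 -> s_1] = 11/49

Answer: 11/49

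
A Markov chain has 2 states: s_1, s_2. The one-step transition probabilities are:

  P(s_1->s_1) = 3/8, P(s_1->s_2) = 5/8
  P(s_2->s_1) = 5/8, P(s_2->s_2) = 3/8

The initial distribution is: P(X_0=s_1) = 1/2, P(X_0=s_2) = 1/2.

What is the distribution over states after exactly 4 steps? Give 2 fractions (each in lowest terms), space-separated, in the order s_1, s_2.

Answer: 1/2 1/2

Derivation:
Propagating the distribution step by step (d_{t+1} = d_t * P):
d_0 = (s_1=1/2, s_2=1/2)
  d_1[s_1] = 1/2*3/8 + 1/2*5/8 = 1/2
  d_1[s_2] = 1/2*5/8 + 1/2*3/8 = 1/2
d_1 = (s_1=1/2, s_2=1/2)
  d_2[s_1] = 1/2*3/8 + 1/2*5/8 = 1/2
  d_2[s_2] = 1/2*5/8 + 1/2*3/8 = 1/2
d_2 = (s_1=1/2, s_2=1/2)
  d_3[s_1] = 1/2*3/8 + 1/2*5/8 = 1/2
  d_3[s_2] = 1/2*5/8 + 1/2*3/8 = 1/2
d_3 = (s_1=1/2, s_2=1/2)
  d_4[s_1] = 1/2*3/8 + 1/2*5/8 = 1/2
  d_4[s_2] = 1/2*5/8 + 1/2*3/8 = 1/2
d_4 = (s_1=1/2, s_2=1/2)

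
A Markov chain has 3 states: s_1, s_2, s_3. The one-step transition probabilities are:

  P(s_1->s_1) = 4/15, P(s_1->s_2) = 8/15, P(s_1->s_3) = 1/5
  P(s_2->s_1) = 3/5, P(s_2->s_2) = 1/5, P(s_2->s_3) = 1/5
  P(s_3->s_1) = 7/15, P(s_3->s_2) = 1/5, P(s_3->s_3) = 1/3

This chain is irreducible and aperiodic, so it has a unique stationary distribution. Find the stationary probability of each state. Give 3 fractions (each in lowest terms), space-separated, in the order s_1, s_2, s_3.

Answer: 111/260 89/260 3/13

Derivation:
The stationary distribution satisfies pi = pi * P, i.e.:
  pi_s_1 = 4/15*pi_s_1 + 3/5*pi_s_2 + 7/15*pi_s_3
  pi_s_2 = 8/15*pi_s_1 + 1/5*pi_s_2 + 1/5*pi_s_3
  pi_s_3 = 1/5*pi_s_1 + 1/5*pi_s_2 + 1/3*pi_s_3
with normalization: pi_s_1 + pi_s_2 + pi_s_3 = 1.

Using the first 2 balance equations plus normalization, the linear system A*pi = b is:
  [-11/15, 3/5, 7/15] . pi = 0
  [8/15, -4/5, 1/5] . pi = 0
  [1, 1, 1] . pi = 1

Solving yields:
  pi_s_1 = 111/260
  pi_s_2 = 89/260
  pi_s_3 = 3/13

Verification (pi * P):
  111/260*4/15 + 89/260*3/5 + 3/13*7/15 = 111/260 = pi_s_1  (ok)
  111/260*8/15 + 89/260*1/5 + 3/13*1/5 = 89/260 = pi_s_2  (ok)
  111/260*1/5 + 89/260*1/5 + 3/13*1/3 = 3/13 = pi_s_3  (ok)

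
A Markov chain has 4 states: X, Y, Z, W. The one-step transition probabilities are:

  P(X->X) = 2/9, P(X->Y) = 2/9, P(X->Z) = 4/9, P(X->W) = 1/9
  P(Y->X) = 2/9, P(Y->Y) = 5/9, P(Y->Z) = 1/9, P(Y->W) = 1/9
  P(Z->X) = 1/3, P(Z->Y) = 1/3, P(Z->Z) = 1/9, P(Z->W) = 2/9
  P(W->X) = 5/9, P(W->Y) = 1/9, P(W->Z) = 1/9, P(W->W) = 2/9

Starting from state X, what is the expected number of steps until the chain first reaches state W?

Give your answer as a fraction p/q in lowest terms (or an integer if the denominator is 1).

Answer: 225/31

Derivation:
Let h_i = expected steps to first reach W from state i.
Boundary: h_W = 0.
First-step equations for the other states:
  h_X = 1 + 2/9*h_X + 2/9*h_Y + 4/9*h_Z + 1/9*h_W
  h_Y = 1 + 2/9*h_X + 5/9*h_Y + 1/9*h_Z + 1/9*h_W
  h_Z = 1 + 1/3*h_X + 1/3*h_Y + 1/9*h_Z + 2/9*h_W

Substituting h_W = 0 and rearranging gives the linear system (I - Q) h = 1:
  [7/9, -2/9, -4/9] . (h_X, h_Y, h_Z) = 1
  [-2/9, 4/9, -1/9] . (h_X, h_Y, h_Z) = 1
  [-1/3, -1/3, 8/9] . (h_X, h_Y, h_Z) = 1

Solving yields:
  h_X = 225/31
  h_Y = 234/31
  h_Z = 207/31

Starting state is X, so the expected hitting time is h_X = 225/31.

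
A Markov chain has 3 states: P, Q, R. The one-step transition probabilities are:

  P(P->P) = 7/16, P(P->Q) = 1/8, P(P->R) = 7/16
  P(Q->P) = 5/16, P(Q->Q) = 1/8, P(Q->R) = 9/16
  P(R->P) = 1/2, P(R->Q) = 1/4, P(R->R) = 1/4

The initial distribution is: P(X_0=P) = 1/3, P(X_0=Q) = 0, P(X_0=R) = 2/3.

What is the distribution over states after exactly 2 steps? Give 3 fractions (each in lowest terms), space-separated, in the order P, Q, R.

Answer: 331/768 21/128 311/768

Derivation:
Propagating the distribution step by step (d_{t+1} = d_t * P):
d_0 = (P=1/3, Q=0, R=2/3)
  d_1[P] = 1/3*7/16 + 0*5/16 + 2/3*1/2 = 23/48
  d_1[Q] = 1/3*1/8 + 0*1/8 + 2/3*1/4 = 5/24
  d_1[R] = 1/3*7/16 + 0*9/16 + 2/3*1/4 = 5/16
d_1 = (P=23/48, Q=5/24, R=5/16)
  d_2[P] = 23/48*7/16 + 5/24*5/16 + 5/16*1/2 = 331/768
  d_2[Q] = 23/48*1/8 + 5/24*1/8 + 5/16*1/4 = 21/128
  d_2[R] = 23/48*7/16 + 5/24*9/16 + 5/16*1/4 = 311/768
d_2 = (P=331/768, Q=21/128, R=311/768)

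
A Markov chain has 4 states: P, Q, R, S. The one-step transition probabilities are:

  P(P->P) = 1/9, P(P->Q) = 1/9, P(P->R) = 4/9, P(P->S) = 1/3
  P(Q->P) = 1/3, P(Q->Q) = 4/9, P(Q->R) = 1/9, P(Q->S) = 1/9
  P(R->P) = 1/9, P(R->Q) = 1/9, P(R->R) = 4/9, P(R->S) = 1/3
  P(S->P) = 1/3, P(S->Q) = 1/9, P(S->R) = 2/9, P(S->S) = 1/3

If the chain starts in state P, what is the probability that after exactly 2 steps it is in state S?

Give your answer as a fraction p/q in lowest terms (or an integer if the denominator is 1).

Answer: 25/81

Derivation:
Computing P^2 by repeated multiplication:
P^1 =
  P: [1/9, 1/9, 4/9, 1/3]
  Q: [1/3, 4/9, 1/9, 1/9]
  R: [1/9, 1/9, 4/9, 1/3]
  S: [1/3, 1/9, 2/9, 1/3]
P^2 =
  P: [17/81, 4/27, 1/3, 25/81]
  Q: [19/81, 7/27, 22/81, 19/81]
  R: [17/81, 4/27, 1/3, 25/81]
  S: [17/81, 4/27, 1/3, 25/81]

(P^2)[P -> S] = 25/81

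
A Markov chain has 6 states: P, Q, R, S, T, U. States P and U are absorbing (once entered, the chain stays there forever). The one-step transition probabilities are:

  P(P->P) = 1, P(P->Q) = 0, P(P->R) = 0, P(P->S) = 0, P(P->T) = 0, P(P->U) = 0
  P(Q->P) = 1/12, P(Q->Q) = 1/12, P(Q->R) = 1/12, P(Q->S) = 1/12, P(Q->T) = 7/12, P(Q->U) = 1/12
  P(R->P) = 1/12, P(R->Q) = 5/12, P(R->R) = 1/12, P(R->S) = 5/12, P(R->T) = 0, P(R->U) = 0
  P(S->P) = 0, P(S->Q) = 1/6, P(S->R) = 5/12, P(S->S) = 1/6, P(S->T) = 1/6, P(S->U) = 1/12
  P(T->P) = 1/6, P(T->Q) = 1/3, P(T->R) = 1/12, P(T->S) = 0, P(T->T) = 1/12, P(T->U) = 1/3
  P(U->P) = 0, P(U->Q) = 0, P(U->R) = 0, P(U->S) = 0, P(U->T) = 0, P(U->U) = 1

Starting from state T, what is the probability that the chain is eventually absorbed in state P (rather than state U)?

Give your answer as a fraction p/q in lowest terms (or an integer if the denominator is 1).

Answer: 556/1515

Derivation:
Let a_i = P(absorbed in P | start in state i).
Boundary conditions: a_P = 1, a_U = 0.
For each transient state i, a_i = sum_j P(i->j) * a_j:
  a_Q = 1/12*a_P + 1/12*a_Q + 1/12*a_R + 1/12*a_S + 7/12*a_T + 1/12*a_U
  a_R = 1/12*a_P + 5/12*a_Q + 1/12*a_R + 5/12*a_S + 0*a_T + 0*a_U
  a_S = 0*a_P + 1/6*a_Q + 5/12*a_R + 1/6*a_S + 1/6*a_T + 1/12*a_U
  a_T = 1/6*a_P + 1/3*a_Q + 1/12*a_R + 0*a_S + 1/12*a_T + 1/3*a_U

Substituting a_P = 1 and a_U = 0, rearrange to (I - Q) a = r where r[i] = P(i -> P):
  [11/12, -1/12, -1/12, -7/12] . (a_Q, a_R, a_S, a_T) = 1/12
  [-5/12, 11/12, -5/12, 0] . (a_Q, a_R, a_S, a_T) = 1/12
  [-1/6, -5/12, 5/6, -1/6] . (a_Q, a_R, a_S, a_T) = 0
  [-1/3, -1/12, 0, 11/12] . (a_Q, a_R, a_S, a_T) = 1/6

Solving yields:
  a_Q = 604/1515
  a_R = 134/303
  a_S = 189/505
  a_T = 556/1515

Starting state is T, so the absorption probability is a_T = 556/1515.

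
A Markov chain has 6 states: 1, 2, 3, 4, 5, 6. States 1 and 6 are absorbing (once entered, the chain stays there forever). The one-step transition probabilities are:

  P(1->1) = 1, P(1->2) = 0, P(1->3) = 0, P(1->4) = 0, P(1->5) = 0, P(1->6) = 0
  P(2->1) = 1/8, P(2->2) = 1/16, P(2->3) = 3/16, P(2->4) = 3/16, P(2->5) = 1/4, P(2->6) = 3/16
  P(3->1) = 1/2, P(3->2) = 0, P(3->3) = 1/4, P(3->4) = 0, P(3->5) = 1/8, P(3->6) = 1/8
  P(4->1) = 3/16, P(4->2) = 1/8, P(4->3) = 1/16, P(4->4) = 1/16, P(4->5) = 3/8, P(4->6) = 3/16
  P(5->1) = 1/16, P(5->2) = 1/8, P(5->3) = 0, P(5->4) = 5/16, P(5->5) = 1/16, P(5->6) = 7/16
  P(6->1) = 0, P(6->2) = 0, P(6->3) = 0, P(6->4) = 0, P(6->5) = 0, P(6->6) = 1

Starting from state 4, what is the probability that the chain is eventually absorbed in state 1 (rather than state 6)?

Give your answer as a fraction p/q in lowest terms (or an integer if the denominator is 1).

Answer: 6377/15633

Derivation:
Let a_i = P(absorbed in 1 | start in state i).
Boundary conditions: a_1 = 1, a_6 = 0.
For each transient state i, a_i = sum_j P(i->j) * a_j:
  a_2 = 1/8*a_1 + 1/16*a_2 + 3/16*a_3 + 3/16*a_4 + 1/4*a_5 + 3/16*a_6
  a_3 = 1/2*a_1 + 0*a_2 + 1/4*a_3 + 0*a_4 + 1/8*a_5 + 1/8*a_6
  a_4 = 3/16*a_1 + 1/8*a_2 + 1/16*a_3 + 1/16*a_4 + 3/8*a_5 + 3/16*a_6
  a_5 = 1/16*a_1 + 1/8*a_2 + 0*a_3 + 5/16*a_4 + 1/16*a_5 + 7/16*a_6

Substituting a_1 = 1 and a_6 = 0, rearrange to (I - Q) a = r where r[i] = P(i -> 1):
  [15/16, -3/16, -3/16, -1/4] . (a_2, a_3, a_4, a_5) = 1/8
  [0, 3/4, 0, -1/8] . (a_2, a_3, a_4, a_5) = 1/2
  [-1/8, -1/16, 15/16, -3/8] . (a_2, a_3, a_4, a_5) = 3/16
  [-1/8, 0, -5/16, 15/16] . (a_2, a_3, a_4, a_5) = 1/16

Solving yields:
  a_2 = 6661/15633
  a_3 = 11098/15633
  a_4 = 6377/15633
  a_5 = 1352/5211

Starting state is 4, so the absorption probability is a_4 = 6377/15633.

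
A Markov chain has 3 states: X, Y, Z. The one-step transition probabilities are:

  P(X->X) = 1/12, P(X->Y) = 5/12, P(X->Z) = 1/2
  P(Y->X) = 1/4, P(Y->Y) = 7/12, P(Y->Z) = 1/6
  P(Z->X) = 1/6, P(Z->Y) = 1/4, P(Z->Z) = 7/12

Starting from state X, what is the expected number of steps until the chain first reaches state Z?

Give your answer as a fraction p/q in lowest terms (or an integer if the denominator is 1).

Answer: 3

Derivation:
Let h_i = expected steps to first reach Z from state i.
Boundary: h_Z = 0.
First-step equations for the other states:
  h_X = 1 + 1/12*h_X + 5/12*h_Y + 1/2*h_Z
  h_Y = 1 + 1/4*h_X + 7/12*h_Y + 1/6*h_Z

Substituting h_Z = 0 and rearranging gives the linear system (I - Q) h = 1:
  [11/12, -5/12] . (h_X, h_Y) = 1
  [-1/4, 5/12] . (h_X, h_Y) = 1

Solving yields:
  h_X = 3
  h_Y = 21/5

Starting state is X, so the expected hitting time is h_X = 3.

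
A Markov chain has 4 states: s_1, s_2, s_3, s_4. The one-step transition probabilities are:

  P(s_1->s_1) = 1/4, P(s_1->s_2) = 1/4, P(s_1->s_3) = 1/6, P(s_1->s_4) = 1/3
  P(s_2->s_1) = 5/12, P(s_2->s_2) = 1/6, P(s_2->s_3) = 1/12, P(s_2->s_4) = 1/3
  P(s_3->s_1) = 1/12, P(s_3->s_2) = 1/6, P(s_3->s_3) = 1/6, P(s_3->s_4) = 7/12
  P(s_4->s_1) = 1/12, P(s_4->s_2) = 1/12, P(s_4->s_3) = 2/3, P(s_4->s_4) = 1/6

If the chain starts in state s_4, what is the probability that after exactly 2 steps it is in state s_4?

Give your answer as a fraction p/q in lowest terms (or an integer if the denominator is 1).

Computing P^2 by repeated multiplication:
P^1 =
  s_1: [1/4, 1/4, 1/6, 1/3]
  s_2: [5/12, 1/6, 1/12, 1/3]
  s_3: [1/12, 1/6, 1/6, 7/12]
  s_4: [1/12, 1/12, 2/3, 1/6]
P^2 =
  s_1: [5/24, 23/144, 5/16, 23/72]
  s_2: [5/24, 25/144, 23/72, 43/144]
  s_3: [11/72, 1/8, 4/9, 5/18]
  s_4: [1/8, 23/144, 35/144, 17/36]

(P^2)[s_4 -> s_4] = 17/36

Answer: 17/36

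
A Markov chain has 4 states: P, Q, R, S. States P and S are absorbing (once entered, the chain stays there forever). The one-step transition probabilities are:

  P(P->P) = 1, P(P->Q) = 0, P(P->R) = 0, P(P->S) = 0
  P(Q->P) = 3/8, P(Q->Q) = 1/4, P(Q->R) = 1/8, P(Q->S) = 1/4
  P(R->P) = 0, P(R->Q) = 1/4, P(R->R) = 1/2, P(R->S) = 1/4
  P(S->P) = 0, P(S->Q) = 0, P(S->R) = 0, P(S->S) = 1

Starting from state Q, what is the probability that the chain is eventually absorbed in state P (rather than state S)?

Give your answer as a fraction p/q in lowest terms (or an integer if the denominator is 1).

Answer: 6/11

Derivation:
Let a_i = P(absorbed in P | start in state i).
Boundary conditions: a_P = 1, a_S = 0.
For each transient state i, a_i = sum_j P(i->j) * a_j:
  a_Q = 3/8*a_P + 1/4*a_Q + 1/8*a_R + 1/4*a_S
  a_R = 0*a_P + 1/4*a_Q + 1/2*a_R + 1/4*a_S

Substituting a_P = 1 and a_S = 0, rearrange to (I - Q) a = r where r[i] = P(i -> P):
  [3/4, -1/8] . (a_Q, a_R) = 3/8
  [-1/4, 1/2] . (a_Q, a_R) = 0

Solving yields:
  a_Q = 6/11
  a_R = 3/11

Starting state is Q, so the absorption probability is a_Q = 6/11.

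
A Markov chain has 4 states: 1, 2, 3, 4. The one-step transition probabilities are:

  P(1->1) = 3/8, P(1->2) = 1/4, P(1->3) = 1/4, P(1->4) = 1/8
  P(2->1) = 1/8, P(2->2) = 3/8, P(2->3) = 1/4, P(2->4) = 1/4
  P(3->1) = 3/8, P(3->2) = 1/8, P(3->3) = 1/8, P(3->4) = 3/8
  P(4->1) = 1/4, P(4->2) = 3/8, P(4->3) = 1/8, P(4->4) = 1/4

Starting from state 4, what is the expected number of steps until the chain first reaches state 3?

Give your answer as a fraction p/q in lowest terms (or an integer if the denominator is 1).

Answer: 440/87

Derivation:
Let h_i = expected steps to first reach 3 from state i.
Boundary: h_3 = 0.
First-step equations for the other states:
  h_1 = 1 + 3/8*h_1 + 1/4*h_2 + 1/4*h_3 + 1/8*h_4
  h_2 = 1 + 1/8*h_1 + 3/8*h_2 + 1/4*h_3 + 1/4*h_4
  h_4 = 1 + 1/4*h_1 + 3/8*h_2 + 1/8*h_3 + 1/4*h_4

Substituting h_3 = 0 and rearranging gives the linear system (I - Q) h = 1:
  [5/8, -1/4, -1/8] . (h_1, h_2, h_4) = 1
  [-1/8, 5/8, -1/4] . (h_1, h_2, h_4) = 1
  [-1/4, -3/8, 3/4] . (h_1, h_2, h_4) = 1

Solving yields:
  h_1 = 128/29
  h_2 = 392/87
  h_4 = 440/87

Starting state is 4, so the expected hitting time is h_4 = 440/87.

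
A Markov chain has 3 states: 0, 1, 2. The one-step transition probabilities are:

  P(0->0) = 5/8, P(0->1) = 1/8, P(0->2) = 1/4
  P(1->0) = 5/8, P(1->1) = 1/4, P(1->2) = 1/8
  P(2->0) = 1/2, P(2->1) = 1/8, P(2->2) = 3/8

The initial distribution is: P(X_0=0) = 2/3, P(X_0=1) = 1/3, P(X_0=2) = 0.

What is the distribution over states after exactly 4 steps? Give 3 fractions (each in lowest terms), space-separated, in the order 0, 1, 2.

Propagating the distribution step by step (d_{t+1} = d_t * P):
d_0 = (0=2/3, 1=1/3, 2=0)
  d_1[0] = 2/3*5/8 + 1/3*5/8 + 0*1/2 = 5/8
  d_1[1] = 2/3*1/8 + 1/3*1/4 + 0*1/8 = 1/6
  d_1[2] = 2/3*1/4 + 1/3*1/8 + 0*3/8 = 5/24
d_1 = (0=5/8, 1=1/6, 2=5/24)
  d_2[0] = 5/8*5/8 + 1/6*5/8 + 5/24*1/2 = 115/192
  d_2[1] = 5/8*1/8 + 1/6*1/4 + 5/24*1/8 = 7/48
  d_2[2] = 5/8*1/4 + 1/6*1/8 + 5/24*3/8 = 49/192
d_2 = (0=115/192, 1=7/48, 2=49/192)
  d_3[0] = 115/192*5/8 + 7/48*5/8 + 49/192*1/2 = 911/1536
  d_3[1] = 115/192*1/8 + 7/48*1/4 + 49/192*1/8 = 55/384
  d_3[2] = 115/192*1/4 + 7/48*1/8 + 49/192*3/8 = 135/512
d_3 = (0=911/1536, 1=55/384, 2=135/512)
  d_4[0] = 911/1536*5/8 + 55/384*5/8 + 135/512*1/2 = 2425/4096
  d_4[1] = 911/1536*1/8 + 55/384*1/4 + 135/512*1/8 = 439/3072
  d_4[2] = 911/1536*1/4 + 55/384*1/8 + 135/512*3/8 = 3257/12288
d_4 = (0=2425/4096, 1=439/3072, 2=3257/12288)

Answer: 2425/4096 439/3072 3257/12288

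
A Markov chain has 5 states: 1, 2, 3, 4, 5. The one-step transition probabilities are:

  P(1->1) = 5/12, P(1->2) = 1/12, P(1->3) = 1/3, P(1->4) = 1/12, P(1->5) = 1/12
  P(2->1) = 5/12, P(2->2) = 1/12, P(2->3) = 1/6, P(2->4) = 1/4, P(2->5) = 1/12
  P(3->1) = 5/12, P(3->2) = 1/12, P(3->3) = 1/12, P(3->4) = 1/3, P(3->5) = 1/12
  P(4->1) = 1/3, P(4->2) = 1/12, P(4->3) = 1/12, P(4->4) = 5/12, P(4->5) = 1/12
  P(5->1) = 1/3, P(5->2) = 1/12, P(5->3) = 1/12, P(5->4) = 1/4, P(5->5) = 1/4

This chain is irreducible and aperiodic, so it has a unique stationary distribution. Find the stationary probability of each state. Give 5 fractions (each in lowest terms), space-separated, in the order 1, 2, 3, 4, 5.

Answer: 601/1548 1/12 145/774 311/1290 1/10

Derivation:
The stationary distribution satisfies pi = pi * P, i.e.:
  pi_1 = 5/12*pi_1 + 5/12*pi_2 + 5/12*pi_3 + 1/3*pi_4 + 1/3*pi_5
  pi_2 = 1/12*pi_1 + 1/12*pi_2 + 1/12*pi_3 + 1/12*pi_4 + 1/12*pi_5
  pi_3 = 1/3*pi_1 + 1/6*pi_2 + 1/12*pi_3 + 1/12*pi_4 + 1/12*pi_5
  pi_4 = 1/12*pi_1 + 1/4*pi_2 + 1/3*pi_3 + 5/12*pi_4 + 1/4*pi_5
  pi_5 = 1/12*pi_1 + 1/12*pi_2 + 1/12*pi_3 + 1/12*pi_4 + 1/4*pi_5
with normalization: pi_1 + pi_2 + pi_3 + pi_4 + pi_5 = 1.

Using the first 4 balance equations plus normalization, the linear system A*pi = b is:
  [-7/12, 5/12, 5/12, 1/3, 1/3] . pi = 0
  [1/12, -11/12, 1/12, 1/12, 1/12] . pi = 0
  [1/3, 1/6, -11/12, 1/12, 1/12] . pi = 0
  [1/12, 1/4, 1/3, -7/12, 1/4] . pi = 0
  [1, 1, 1, 1, 1] . pi = 1

Solving yields:
  pi_1 = 601/1548
  pi_2 = 1/12
  pi_3 = 145/774
  pi_4 = 311/1290
  pi_5 = 1/10

Verification (pi * P):
  601/1548*5/12 + 1/12*5/12 + 145/774*5/12 + 311/1290*1/3 + 1/10*1/3 = 601/1548 = pi_1  (ok)
  601/1548*1/12 + 1/12*1/12 + 145/774*1/12 + 311/1290*1/12 + 1/10*1/12 = 1/12 = pi_2  (ok)
  601/1548*1/3 + 1/12*1/6 + 145/774*1/12 + 311/1290*1/12 + 1/10*1/12 = 145/774 = pi_3  (ok)
  601/1548*1/12 + 1/12*1/4 + 145/774*1/3 + 311/1290*5/12 + 1/10*1/4 = 311/1290 = pi_4  (ok)
  601/1548*1/12 + 1/12*1/12 + 145/774*1/12 + 311/1290*1/12 + 1/10*1/4 = 1/10 = pi_5  (ok)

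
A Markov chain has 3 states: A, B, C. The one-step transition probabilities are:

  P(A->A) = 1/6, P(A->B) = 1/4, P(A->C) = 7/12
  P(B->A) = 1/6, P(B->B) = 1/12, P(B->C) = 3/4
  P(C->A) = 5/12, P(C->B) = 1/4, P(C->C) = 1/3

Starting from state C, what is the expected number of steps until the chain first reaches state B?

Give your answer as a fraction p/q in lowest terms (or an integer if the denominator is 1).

Answer: 4

Derivation:
Let h_i = expected steps to first reach B from state i.
Boundary: h_B = 0.
First-step equations for the other states:
  h_A = 1 + 1/6*h_A + 1/4*h_B + 7/12*h_C
  h_C = 1 + 5/12*h_A + 1/4*h_B + 1/3*h_C

Substituting h_B = 0 and rearranging gives the linear system (I - Q) h = 1:
  [5/6, -7/12] . (h_A, h_C) = 1
  [-5/12, 2/3] . (h_A, h_C) = 1

Solving yields:
  h_A = 4
  h_C = 4

Starting state is C, so the expected hitting time is h_C = 4.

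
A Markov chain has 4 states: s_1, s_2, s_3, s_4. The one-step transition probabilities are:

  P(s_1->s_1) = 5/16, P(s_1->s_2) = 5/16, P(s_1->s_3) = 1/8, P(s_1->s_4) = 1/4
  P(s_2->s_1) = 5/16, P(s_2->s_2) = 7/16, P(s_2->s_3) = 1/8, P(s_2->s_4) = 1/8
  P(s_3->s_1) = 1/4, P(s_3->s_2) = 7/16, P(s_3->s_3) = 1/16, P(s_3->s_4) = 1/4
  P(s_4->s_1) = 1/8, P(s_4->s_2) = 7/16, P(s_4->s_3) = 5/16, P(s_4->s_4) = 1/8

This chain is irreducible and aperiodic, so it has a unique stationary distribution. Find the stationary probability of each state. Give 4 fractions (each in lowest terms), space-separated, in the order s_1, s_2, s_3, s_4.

Answer: 589/2182 881/2182 325/2182 387/2182

Derivation:
The stationary distribution satisfies pi = pi * P, i.e.:
  pi_s_1 = 5/16*pi_s_1 + 5/16*pi_s_2 + 1/4*pi_s_3 + 1/8*pi_s_4
  pi_s_2 = 5/16*pi_s_1 + 7/16*pi_s_2 + 7/16*pi_s_3 + 7/16*pi_s_4
  pi_s_3 = 1/8*pi_s_1 + 1/8*pi_s_2 + 1/16*pi_s_3 + 5/16*pi_s_4
  pi_s_4 = 1/4*pi_s_1 + 1/8*pi_s_2 + 1/4*pi_s_3 + 1/8*pi_s_4
with normalization: pi_s_1 + pi_s_2 + pi_s_3 + pi_s_4 = 1.

Using the first 3 balance equations plus normalization, the linear system A*pi = b is:
  [-11/16, 5/16, 1/4, 1/8] . pi = 0
  [5/16, -9/16, 7/16, 7/16] . pi = 0
  [1/8, 1/8, -15/16, 5/16] . pi = 0
  [1, 1, 1, 1] . pi = 1

Solving yields:
  pi_s_1 = 589/2182
  pi_s_2 = 881/2182
  pi_s_3 = 325/2182
  pi_s_4 = 387/2182

Verification (pi * P):
  589/2182*5/16 + 881/2182*5/16 + 325/2182*1/4 + 387/2182*1/8 = 589/2182 = pi_s_1  (ok)
  589/2182*5/16 + 881/2182*7/16 + 325/2182*7/16 + 387/2182*7/16 = 881/2182 = pi_s_2  (ok)
  589/2182*1/8 + 881/2182*1/8 + 325/2182*1/16 + 387/2182*5/16 = 325/2182 = pi_s_3  (ok)
  589/2182*1/4 + 881/2182*1/8 + 325/2182*1/4 + 387/2182*1/8 = 387/2182 = pi_s_4  (ok)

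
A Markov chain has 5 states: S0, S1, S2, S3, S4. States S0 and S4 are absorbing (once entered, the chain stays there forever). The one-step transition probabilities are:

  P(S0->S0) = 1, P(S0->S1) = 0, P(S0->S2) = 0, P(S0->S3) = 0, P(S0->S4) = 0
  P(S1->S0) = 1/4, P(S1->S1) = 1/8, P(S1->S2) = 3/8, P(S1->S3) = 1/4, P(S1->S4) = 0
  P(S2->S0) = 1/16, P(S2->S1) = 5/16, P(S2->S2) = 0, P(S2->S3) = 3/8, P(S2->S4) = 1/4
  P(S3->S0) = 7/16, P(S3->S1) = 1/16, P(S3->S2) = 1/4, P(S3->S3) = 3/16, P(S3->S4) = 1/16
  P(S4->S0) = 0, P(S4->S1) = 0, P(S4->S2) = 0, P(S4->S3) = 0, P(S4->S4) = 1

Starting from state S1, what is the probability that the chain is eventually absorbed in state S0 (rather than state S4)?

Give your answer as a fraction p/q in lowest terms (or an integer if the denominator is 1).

Let a_i = P(absorbed in S0 | start in state i).
Boundary conditions: a_S0 = 1, a_S4 = 0.
For each transient state i, a_i = sum_j P(i->j) * a_j:
  a_S1 = 1/4*a_S0 + 1/8*a_S1 + 3/8*a_S2 + 1/4*a_S3 + 0*a_S4
  a_S2 = 1/16*a_S0 + 5/16*a_S1 + 0*a_S2 + 3/8*a_S3 + 1/4*a_S4
  a_S3 = 7/16*a_S0 + 1/16*a_S1 + 1/4*a_S2 + 3/16*a_S3 + 1/16*a_S4

Substituting a_S0 = 1 and a_S4 = 0, rearrange to (I - Q) a = r where r[i] = P(i -> S0):
  [7/8, -3/8, -1/4] . (a_S1, a_S2, a_S3) = 1/4
  [-5/16, 1, -3/8] . (a_S1, a_S2, a_S3) = 1/16
  [-1/16, -1/4, 13/16] . (a_S1, a_S2, a_S3) = 7/16

Solving yields:
  a_S1 = 45/59
  a_S2 = 35/59
  a_S3 = 46/59

Starting state is S1, so the absorption probability is a_S1 = 45/59.

Answer: 45/59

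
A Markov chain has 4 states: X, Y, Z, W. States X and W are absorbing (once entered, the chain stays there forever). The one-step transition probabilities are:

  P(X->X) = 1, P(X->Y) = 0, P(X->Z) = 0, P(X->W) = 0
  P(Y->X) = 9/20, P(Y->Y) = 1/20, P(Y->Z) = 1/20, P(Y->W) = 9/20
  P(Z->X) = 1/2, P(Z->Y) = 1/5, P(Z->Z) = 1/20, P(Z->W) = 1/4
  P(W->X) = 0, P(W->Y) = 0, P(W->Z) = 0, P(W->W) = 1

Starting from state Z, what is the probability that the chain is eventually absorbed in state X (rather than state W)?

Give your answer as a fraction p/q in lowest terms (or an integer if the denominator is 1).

Answer: 226/357

Derivation:
Let a_i = P(absorbed in X | start in state i).
Boundary conditions: a_X = 1, a_W = 0.
For each transient state i, a_i = sum_j P(i->j) * a_j:
  a_Y = 9/20*a_X + 1/20*a_Y + 1/20*a_Z + 9/20*a_W
  a_Z = 1/2*a_X + 1/5*a_Y + 1/20*a_Z + 1/4*a_W

Substituting a_X = 1 and a_W = 0, rearrange to (I - Q) a = r where r[i] = P(i -> X):
  [19/20, -1/20] . (a_Y, a_Z) = 9/20
  [-1/5, 19/20] . (a_Y, a_Z) = 1/2

Solving yields:
  a_Y = 181/357
  a_Z = 226/357

Starting state is Z, so the absorption probability is a_Z = 226/357.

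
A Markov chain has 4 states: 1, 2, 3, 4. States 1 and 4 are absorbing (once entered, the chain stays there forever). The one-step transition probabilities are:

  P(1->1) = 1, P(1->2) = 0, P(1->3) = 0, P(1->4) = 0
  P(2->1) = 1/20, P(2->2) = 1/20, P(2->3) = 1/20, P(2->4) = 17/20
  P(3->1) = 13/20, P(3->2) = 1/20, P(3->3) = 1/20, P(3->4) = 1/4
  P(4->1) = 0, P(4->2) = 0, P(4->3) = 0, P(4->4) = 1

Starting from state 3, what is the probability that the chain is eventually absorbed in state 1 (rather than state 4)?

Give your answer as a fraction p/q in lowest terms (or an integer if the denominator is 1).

Answer: 31/45

Derivation:
Let a_i = P(absorbed in 1 | start in state i).
Boundary conditions: a_1 = 1, a_4 = 0.
For each transient state i, a_i = sum_j P(i->j) * a_j:
  a_2 = 1/20*a_1 + 1/20*a_2 + 1/20*a_3 + 17/20*a_4
  a_3 = 13/20*a_1 + 1/20*a_2 + 1/20*a_3 + 1/4*a_4

Substituting a_1 = 1 and a_4 = 0, rearrange to (I - Q) a = r where r[i] = P(i -> 1):
  [19/20, -1/20] . (a_2, a_3) = 1/20
  [-1/20, 19/20] . (a_2, a_3) = 13/20

Solving yields:
  a_2 = 4/45
  a_3 = 31/45

Starting state is 3, so the absorption probability is a_3 = 31/45.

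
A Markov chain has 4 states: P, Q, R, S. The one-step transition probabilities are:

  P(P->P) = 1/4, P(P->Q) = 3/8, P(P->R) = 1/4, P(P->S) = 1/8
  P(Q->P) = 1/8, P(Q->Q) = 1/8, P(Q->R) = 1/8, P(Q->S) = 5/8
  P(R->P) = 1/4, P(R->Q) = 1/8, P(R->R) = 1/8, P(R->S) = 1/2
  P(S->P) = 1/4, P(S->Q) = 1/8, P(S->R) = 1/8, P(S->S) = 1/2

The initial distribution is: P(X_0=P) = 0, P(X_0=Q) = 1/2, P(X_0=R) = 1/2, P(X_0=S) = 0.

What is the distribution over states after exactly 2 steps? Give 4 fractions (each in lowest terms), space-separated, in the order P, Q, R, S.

Answer: 15/64 11/64 19/128 57/128

Derivation:
Propagating the distribution step by step (d_{t+1} = d_t * P):
d_0 = (P=0, Q=1/2, R=1/2, S=0)
  d_1[P] = 0*1/4 + 1/2*1/8 + 1/2*1/4 + 0*1/4 = 3/16
  d_1[Q] = 0*3/8 + 1/2*1/8 + 1/2*1/8 + 0*1/8 = 1/8
  d_1[R] = 0*1/4 + 1/2*1/8 + 1/2*1/8 + 0*1/8 = 1/8
  d_1[S] = 0*1/8 + 1/2*5/8 + 1/2*1/2 + 0*1/2 = 9/16
d_1 = (P=3/16, Q=1/8, R=1/8, S=9/16)
  d_2[P] = 3/16*1/4 + 1/8*1/8 + 1/8*1/4 + 9/16*1/4 = 15/64
  d_2[Q] = 3/16*3/8 + 1/8*1/8 + 1/8*1/8 + 9/16*1/8 = 11/64
  d_2[R] = 3/16*1/4 + 1/8*1/8 + 1/8*1/8 + 9/16*1/8 = 19/128
  d_2[S] = 3/16*1/8 + 1/8*5/8 + 1/8*1/2 + 9/16*1/2 = 57/128
d_2 = (P=15/64, Q=11/64, R=19/128, S=57/128)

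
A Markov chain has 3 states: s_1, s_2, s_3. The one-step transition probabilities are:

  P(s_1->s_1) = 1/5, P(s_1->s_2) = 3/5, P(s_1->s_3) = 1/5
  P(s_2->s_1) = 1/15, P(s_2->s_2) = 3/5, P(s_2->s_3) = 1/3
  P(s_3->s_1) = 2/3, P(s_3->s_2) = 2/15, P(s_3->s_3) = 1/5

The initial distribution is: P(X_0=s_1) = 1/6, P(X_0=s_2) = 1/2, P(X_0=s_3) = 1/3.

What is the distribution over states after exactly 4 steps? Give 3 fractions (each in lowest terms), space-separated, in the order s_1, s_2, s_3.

Answer: 39344/151875 24152/50625 1603/6075

Derivation:
Propagating the distribution step by step (d_{t+1} = d_t * P):
d_0 = (s_1=1/6, s_2=1/2, s_3=1/3)
  d_1[s_1] = 1/6*1/5 + 1/2*1/15 + 1/3*2/3 = 13/45
  d_1[s_2] = 1/6*3/5 + 1/2*3/5 + 1/3*2/15 = 4/9
  d_1[s_3] = 1/6*1/5 + 1/2*1/3 + 1/3*1/5 = 4/15
d_1 = (s_1=13/45, s_2=4/9, s_3=4/15)
  d_2[s_1] = 13/45*1/5 + 4/9*1/15 + 4/15*2/3 = 179/675
  d_2[s_2] = 13/45*3/5 + 4/9*3/5 + 4/15*2/15 = 107/225
  d_2[s_3] = 13/45*1/5 + 4/9*1/3 + 4/15*1/5 = 7/27
d_2 = (s_1=179/675, s_2=107/225, s_3=7/27)
  d_3[s_1] = 179/675*1/5 + 107/225*1/15 + 7/27*2/3 = 2608/10125
  d_3[s_2] = 179/675*3/5 + 107/225*3/5 + 7/27*2/15 = 194/405
  d_3[s_3] = 179/675*1/5 + 107/225*1/3 + 7/27*1/5 = 889/3375
d_3 = (s_1=2608/10125, s_2=194/405, s_3=889/3375)
  d_4[s_1] = 2608/10125*1/5 + 194/405*1/15 + 889/3375*2/3 = 39344/151875
  d_4[s_2] = 2608/10125*3/5 + 194/405*3/5 + 889/3375*2/15 = 24152/50625
  d_4[s_3] = 2608/10125*1/5 + 194/405*1/3 + 889/3375*1/5 = 1603/6075
d_4 = (s_1=39344/151875, s_2=24152/50625, s_3=1603/6075)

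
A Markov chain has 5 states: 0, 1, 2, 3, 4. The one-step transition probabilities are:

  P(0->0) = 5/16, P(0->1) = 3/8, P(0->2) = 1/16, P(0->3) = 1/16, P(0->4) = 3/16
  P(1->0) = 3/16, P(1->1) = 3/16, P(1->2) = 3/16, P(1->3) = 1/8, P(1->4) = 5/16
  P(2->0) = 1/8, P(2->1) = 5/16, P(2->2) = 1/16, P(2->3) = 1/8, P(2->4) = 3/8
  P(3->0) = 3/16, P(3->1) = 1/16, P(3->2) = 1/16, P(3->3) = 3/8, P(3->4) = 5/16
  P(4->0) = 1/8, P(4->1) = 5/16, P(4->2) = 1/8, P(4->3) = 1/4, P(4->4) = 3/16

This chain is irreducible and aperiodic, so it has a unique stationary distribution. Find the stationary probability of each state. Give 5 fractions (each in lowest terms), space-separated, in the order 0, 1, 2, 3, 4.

The stationary distribution satisfies pi = pi * P, i.e.:
  pi_0 = 5/16*pi_0 + 3/16*pi_1 + 1/8*pi_2 + 3/16*pi_3 + 1/8*pi_4
  pi_1 = 3/8*pi_0 + 3/16*pi_1 + 5/16*pi_2 + 1/16*pi_3 + 5/16*pi_4
  pi_2 = 1/16*pi_0 + 3/16*pi_1 + 1/16*pi_2 + 1/16*pi_3 + 1/8*pi_4
  pi_3 = 1/16*pi_0 + 1/8*pi_1 + 1/8*pi_2 + 3/8*pi_3 + 1/4*pi_4
  pi_4 = 3/16*pi_0 + 5/16*pi_1 + 3/8*pi_2 + 5/16*pi_3 + 3/16*pi_4
with normalization: pi_0 + pi_1 + pi_2 + pi_3 + pi_4 = 1.

Using the first 4 balance equations plus normalization, the linear system A*pi = b is:
  [-11/16, 3/16, 1/8, 3/16, 1/8] . pi = 0
  [3/8, -13/16, 5/16, 1/16, 5/16] . pi = 0
  [1/16, 3/16, -15/16, 1/16, 1/8] . pi = 0
  [1/16, 1/8, 1/8, -5/8, 1/4] . pi = 0
  [1, 1, 1, 1, 1] . pi = 1

Solving yields:
  pi_0 = 1684/8973
  pi_1 = 1465/5982
  pi_2 = 983/8973
  pi_3 = 3497/17946
  pi_4 = 2360/8973

Verification (pi * P):
  1684/8973*5/16 + 1465/5982*3/16 + 983/8973*1/8 + 3497/17946*3/16 + 2360/8973*1/8 = 1684/8973 = pi_0  (ok)
  1684/8973*3/8 + 1465/5982*3/16 + 983/8973*5/16 + 3497/17946*1/16 + 2360/8973*5/16 = 1465/5982 = pi_1  (ok)
  1684/8973*1/16 + 1465/5982*3/16 + 983/8973*1/16 + 3497/17946*1/16 + 2360/8973*1/8 = 983/8973 = pi_2  (ok)
  1684/8973*1/16 + 1465/5982*1/8 + 983/8973*1/8 + 3497/17946*3/8 + 2360/8973*1/4 = 3497/17946 = pi_3  (ok)
  1684/8973*3/16 + 1465/5982*5/16 + 983/8973*3/8 + 3497/17946*5/16 + 2360/8973*3/16 = 2360/8973 = pi_4  (ok)

Answer: 1684/8973 1465/5982 983/8973 3497/17946 2360/8973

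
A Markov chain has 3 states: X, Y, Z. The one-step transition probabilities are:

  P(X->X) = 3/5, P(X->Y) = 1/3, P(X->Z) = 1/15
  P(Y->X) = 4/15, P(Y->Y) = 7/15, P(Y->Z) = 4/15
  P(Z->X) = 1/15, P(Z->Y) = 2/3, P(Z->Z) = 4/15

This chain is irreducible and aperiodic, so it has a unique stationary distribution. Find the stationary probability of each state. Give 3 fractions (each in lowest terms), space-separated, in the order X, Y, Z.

Answer: 16/47 65/141 28/141

Derivation:
The stationary distribution satisfies pi = pi * P, i.e.:
  pi_X = 3/5*pi_X + 4/15*pi_Y + 1/15*pi_Z
  pi_Y = 1/3*pi_X + 7/15*pi_Y + 2/3*pi_Z
  pi_Z = 1/15*pi_X + 4/15*pi_Y + 4/15*pi_Z
with normalization: pi_X + pi_Y + pi_Z = 1.

Using the first 2 balance equations plus normalization, the linear system A*pi = b is:
  [-2/5, 4/15, 1/15] . pi = 0
  [1/3, -8/15, 2/3] . pi = 0
  [1, 1, 1] . pi = 1

Solving yields:
  pi_X = 16/47
  pi_Y = 65/141
  pi_Z = 28/141

Verification (pi * P):
  16/47*3/5 + 65/141*4/15 + 28/141*1/15 = 16/47 = pi_X  (ok)
  16/47*1/3 + 65/141*7/15 + 28/141*2/3 = 65/141 = pi_Y  (ok)
  16/47*1/15 + 65/141*4/15 + 28/141*4/15 = 28/141 = pi_Z  (ok)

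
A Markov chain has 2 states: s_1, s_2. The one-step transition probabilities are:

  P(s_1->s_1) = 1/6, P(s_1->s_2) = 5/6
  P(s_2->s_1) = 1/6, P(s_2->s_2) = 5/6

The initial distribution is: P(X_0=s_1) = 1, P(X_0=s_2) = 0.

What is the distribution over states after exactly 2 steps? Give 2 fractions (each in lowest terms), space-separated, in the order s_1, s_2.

Answer: 1/6 5/6

Derivation:
Propagating the distribution step by step (d_{t+1} = d_t * P):
d_0 = (s_1=1, s_2=0)
  d_1[s_1] = 1*1/6 + 0*1/6 = 1/6
  d_1[s_2] = 1*5/6 + 0*5/6 = 5/6
d_1 = (s_1=1/6, s_2=5/6)
  d_2[s_1] = 1/6*1/6 + 5/6*1/6 = 1/6
  d_2[s_2] = 1/6*5/6 + 5/6*5/6 = 5/6
d_2 = (s_1=1/6, s_2=5/6)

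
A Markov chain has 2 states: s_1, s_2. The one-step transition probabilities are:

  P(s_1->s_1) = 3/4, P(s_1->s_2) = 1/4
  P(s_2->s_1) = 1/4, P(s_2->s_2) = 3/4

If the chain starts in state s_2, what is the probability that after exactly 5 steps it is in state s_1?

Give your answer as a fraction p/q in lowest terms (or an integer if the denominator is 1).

Computing P^5 by repeated multiplication:
P^1 =
  s_1: [3/4, 1/4]
  s_2: [1/4, 3/4]
P^2 =
  s_1: [5/8, 3/8]
  s_2: [3/8, 5/8]
P^3 =
  s_1: [9/16, 7/16]
  s_2: [7/16, 9/16]
P^4 =
  s_1: [17/32, 15/32]
  s_2: [15/32, 17/32]
P^5 =
  s_1: [33/64, 31/64]
  s_2: [31/64, 33/64]

(P^5)[s_2 -> s_1] = 31/64

Answer: 31/64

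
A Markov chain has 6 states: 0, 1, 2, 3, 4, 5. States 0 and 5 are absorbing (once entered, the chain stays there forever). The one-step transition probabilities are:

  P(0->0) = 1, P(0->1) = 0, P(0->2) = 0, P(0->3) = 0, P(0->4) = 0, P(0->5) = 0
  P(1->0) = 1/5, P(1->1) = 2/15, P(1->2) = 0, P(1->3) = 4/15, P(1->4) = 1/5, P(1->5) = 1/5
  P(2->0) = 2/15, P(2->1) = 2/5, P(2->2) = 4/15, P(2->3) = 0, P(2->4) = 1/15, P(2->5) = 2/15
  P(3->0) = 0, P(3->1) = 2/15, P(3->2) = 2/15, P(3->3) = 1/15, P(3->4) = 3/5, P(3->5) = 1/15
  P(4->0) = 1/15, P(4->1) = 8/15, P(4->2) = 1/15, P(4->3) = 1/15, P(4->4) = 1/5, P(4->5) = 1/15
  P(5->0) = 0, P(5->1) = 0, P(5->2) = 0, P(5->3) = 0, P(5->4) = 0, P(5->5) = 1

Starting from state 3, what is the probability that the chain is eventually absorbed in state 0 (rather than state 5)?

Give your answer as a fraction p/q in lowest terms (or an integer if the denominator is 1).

Let a_i = P(absorbed in 0 | start in state i).
Boundary conditions: a_0 = 1, a_5 = 0.
For each transient state i, a_i = sum_j P(i->j) * a_j:
  a_1 = 1/5*a_0 + 2/15*a_1 + 0*a_2 + 4/15*a_3 + 1/5*a_4 + 1/5*a_5
  a_2 = 2/15*a_0 + 2/5*a_1 + 4/15*a_2 + 0*a_3 + 1/15*a_4 + 2/15*a_5
  a_3 = 0*a_0 + 2/15*a_1 + 2/15*a_2 + 1/15*a_3 + 3/5*a_4 + 1/15*a_5
  a_4 = 1/15*a_0 + 8/15*a_1 + 1/15*a_2 + 1/15*a_3 + 1/5*a_4 + 1/15*a_5

Substituting a_0 = 1 and a_5 = 0, rearrange to (I - Q) a = r where r[i] = P(i -> 0):
  [13/15, 0, -4/15, -1/5] . (a_1, a_2, a_3, a_4) = 1/5
  [-2/5, 11/15, 0, -1/15] . (a_1, a_2, a_3, a_4) = 2/15
  [-2/15, -2/15, 14/15, -3/5] . (a_1, a_2, a_3, a_4) = 0
  [-8/15, -1/15, -1/15, 4/5] . (a_1, a_2, a_3, a_4) = 1/15

Solving yields:
  a_1 = 6425/13407
  a_2 = 2176/4469
  a_3 = 5993/13407
  a_4 = 2148/4469

Starting state is 3, so the absorption probability is a_3 = 5993/13407.

Answer: 5993/13407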